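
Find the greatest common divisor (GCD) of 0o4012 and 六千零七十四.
Convert 0o4012 (octal) → 4×512 + 1×8 + 2 = 2058 (decimal)
Convert 六千零七十四 (Chinese numeral) → 6×1000 + 7×10 + 4 = 6074 (decimal)
Compute gcd(2058, 6074) = 2
2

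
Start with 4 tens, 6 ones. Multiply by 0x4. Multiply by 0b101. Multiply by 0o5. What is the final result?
Convert 4 tens, 6 ones (place-value notation) → 4×10 + 6 = 46 (decimal)
Start: 46
Convert 0x4 (hexadecimal) → 4 (decimal)
46 × 4 = 184
Convert 0b101 (binary) → 4 + 1 = 5 (decimal)
184 × 5 = 920
Convert 0o5 (octal) → 5 (decimal)
920 × 5 = 4600
4600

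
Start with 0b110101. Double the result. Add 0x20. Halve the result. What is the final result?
Convert 0b110101 (binary) → 32 + 16 + 4 + 1 = 53 (decimal)
Start: 53
53 × 2 = 106
Convert 0x20 (hexadecimal) → 2×16 = 32 (decimal)
106 + 32 = 138
138 ÷ 2 = 69
69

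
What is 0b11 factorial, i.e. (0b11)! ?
Convert 0b11 (binary) → 2 + 1 = 3 (decimal)
Compute 3! = 6
6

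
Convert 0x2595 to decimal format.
Convert 0x2595 (hexadecimal) → 2×4096 + 5×256 + 9×16 + 5 = 9621 (decimal)
9621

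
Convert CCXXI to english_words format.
Convert CCXXI (Roman numeral) → 100 + 100 + 10 + 10 + 1 = 221 (decimal)
Convert 221 (decimal) → 221 = 2×100 + 21 → two hundred twenty-one (English words)
two hundred twenty-one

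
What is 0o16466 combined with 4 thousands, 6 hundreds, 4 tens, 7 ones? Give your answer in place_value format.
Convert 0o16466 (octal) → 1×4096 + 6×512 + 4×64 + 6×8 + 6 = 7478 (decimal)
Convert 4 thousands, 6 hundreds, 4 tens, 7 ones (place-value notation) → 4×1000 + 6×100 + 4×10 + 7 = 4647 (decimal)
Compute 7478 + 4647 = 12125
Convert 12125 (decimal) → 12125 = 12×1000 + 1×100 + 2×10 + 5 → 12 thousands, 1 hundred, 2 tens, 5 ones (place-value notation)
12 thousands, 1 hundred, 2 tens, 5 ones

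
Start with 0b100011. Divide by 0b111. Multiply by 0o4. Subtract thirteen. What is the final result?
Convert 0b100011 (binary) → 32 + 2 + 1 = 35 (decimal)
Start: 35
Convert 0b111 (binary) → 4 + 2 + 1 = 7 (decimal)
35 ÷ 7 = 5
Convert 0o4 (octal) → 4 (decimal)
5 × 4 = 20
Convert thirteen (English words) → 13 (decimal)
20 - 13 = 7
7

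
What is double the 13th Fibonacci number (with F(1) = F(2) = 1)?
The 13th Fibonacci number (with F(1) = F(2) = 1): 1, 1, 2, 3, 5, 8, 13, 21, 34, 55, 89, 144, 233 → 233
Compute 233 × 2 = 466
466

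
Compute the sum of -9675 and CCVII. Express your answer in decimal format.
Convert CCVII (Roman numeral) → 100 + 100 + 5 + 1 + 1 = 207 (decimal)
Compute -9675 + 207 = -9468
-9468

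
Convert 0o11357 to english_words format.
Convert 0o11357 (octal) → 1×4096 + 1×512 + 3×64 + 5×8 + 7 = 4847 (decimal)
Convert 4847 (decimal) → 4847 = 4×1000 + 8×100 + 47 → four thousand eight hundred forty-seven (English words)
four thousand eight hundred forty-seven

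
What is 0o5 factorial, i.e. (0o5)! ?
Convert 0o5 (octal) → 5 (decimal)
Compute 5! = 120
120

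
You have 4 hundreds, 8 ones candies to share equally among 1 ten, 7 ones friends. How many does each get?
Convert 4 hundreds, 8 ones (place-value notation) → 4×100 + 8 = 408 (decimal)
Convert 1 ten, 7 ones (place-value notation) → 1×10 + 7 = 17 (decimal)
Compute 408 ÷ 17 = 24
24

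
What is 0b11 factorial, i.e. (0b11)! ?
Convert 0b11 (binary) → 2 + 1 = 3 (decimal)
Compute 3! = 6
6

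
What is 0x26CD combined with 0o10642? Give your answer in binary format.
Convert 0x26CD (hexadecimal) → 2×4096 + 6×256 + 12×16 + 13 = 9933 (decimal)
Convert 0o10642 (octal) → 1×4096 + 6×64 + 4×8 + 2 = 4514 (decimal)
Compute 9933 + 4514 = 14447
Convert 14447 (decimal) → 14447 = 8192 + 4096 + 2048 + 64 + 32 + 8 + 4 + 2 + 1 → 0b11100001101111 (binary)
0b11100001101111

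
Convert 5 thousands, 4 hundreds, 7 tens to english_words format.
Convert 5 thousands, 4 hundreds, 7 tens (place-value notation) → 5×1000 + 4×100 + 7×10 = 5470 (decimal)
Convert 5470 (decimal) → 5470 = 5×1000 + 4×100 + 70 → five thousand four hundred seventy (English words)
five thousand four hundred seventy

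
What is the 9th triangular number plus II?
The 9th triangular number = 9×10/2 = 45
Convert II (Roman numeral) → 1 + 1 = 2 (decimal)
Compute 45 + 2 = 47
47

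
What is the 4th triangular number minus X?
The 4th triangular number = 4×5/2 = 10
Convert X (Roman numeral) → 10 (decimal)
Compute 10 - 10 = 0
0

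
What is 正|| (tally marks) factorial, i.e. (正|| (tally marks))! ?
Convert 正|| (tally marks) → 5 + 2 = 7 (decimal)
Compute 7! = 5040
5040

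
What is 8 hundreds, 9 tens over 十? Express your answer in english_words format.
Convert 8 hundreds, 9 tens (place-value notation) → 8×100 + 9×10 = 890 (decimal)
Convert 十 (Chinese numeral) → 1×10 = 10 (decimal)
Compute 890 ÷ 10 = 89
Convert 89 (decimal) → eighty-nine (English words)
eighty-nine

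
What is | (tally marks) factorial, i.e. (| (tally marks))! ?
Convert | (tally marks) → 1 (decimal)
Compute 1! = 1
1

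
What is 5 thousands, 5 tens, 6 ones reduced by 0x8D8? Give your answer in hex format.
Convert 5 thousands, 5 tens, 6 ones (place-value notation) → 5×1000 + 5×10 + 6 = 5056 (decimal)
Convert 0x8D8 (hexadecimal) → 8×256 + 13×16 + 8 = 2264 (decimal)
Compute 5056 - 2264 = 2792
Convert 2792 (decimal) → 2792 = 10×256 + 14×16 + 8 → 0xAE8 (hexadecimal)
0xAE8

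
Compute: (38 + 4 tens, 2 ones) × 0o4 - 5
Convert 4 tens, 2 ones (place-value notation) → 4×10 + 2 = 42 (decimal)
Convert 0o4 (octal) → 4 (decimal)
Expression in decimal: (38 + 42) × 4 - 5
Parentheses first: 38 + 42 = 80
Multiply: 80 × 4 = 320
Subtract: 320 - 5 = 315
315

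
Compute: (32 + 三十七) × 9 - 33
Convert 三十七 (Chinese numeral) → 3×10 + 7 = 37 (decimal)
Expression in decimal: (32 + 37) × 9 - 33
Parentheses first: 32 + 37 = 69
Multiply: 69 × 9 = 621
Subtract: 621 - 33 = 588
588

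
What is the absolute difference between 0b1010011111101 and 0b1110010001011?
Convert 0b1010011111101 (binary) → 4096 + 1024 + 128 + 64 + 32 + 16 + 8 + 4 + 1 = 5373 (decimal)
Convert 0b1110010001011 (binary) → 4096 + 2048 + 1024 + 128 + 8 + 2 + 1 = 7307 (decimal)
Compute |5373 - 7307| = 1934
1934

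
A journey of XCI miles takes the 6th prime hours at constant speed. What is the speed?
Convert XCI (Roman numeral) → 90 + 1 = 91 (decimal)
Convert the 6th prime (prime index) → 13 (decimal)
Compute 91 ÷ 13 = 7
7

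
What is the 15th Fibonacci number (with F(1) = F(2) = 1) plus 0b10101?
The 15th Fibonacci number (with F(1) = F(2) = 1): 1, 1, 2, 3, 5, 8, 13, 21, 34, 55, 89, 144, 233, 377, 610 → 610
Convert 0b10101 (binary) → 16 + 4 + 1 = 21 (decimal)
Compute 610 + 21 = 631
631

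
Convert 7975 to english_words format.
Convert 7975 (decimal) → 7975 = 7×1000 + 9×100 + 75 → seven thousand nine hundred seventy-five (English words)
seven thousand nine hundred seventy-five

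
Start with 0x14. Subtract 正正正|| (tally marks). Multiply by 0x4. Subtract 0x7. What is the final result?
Convert 0x14 (hexadecimal) → 1×16 + 4 = 20 (decimal)
Start: 20
Convert 正正正|| (tally marks) → 5 + 5 + 5 + 2 = 17 (decimal)
20 - 17 = 3
Convert 0x4 (hexadecimal) → 4 (decimal)
3 × 4 = 12
Convert 0x7 (hexadecimal) → 7 (decimal)
12 - 7 = 5
5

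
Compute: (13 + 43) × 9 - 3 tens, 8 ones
Convert 3 tens, 8 ones (place-value notation) → 3×10 + 8 = 38 (decimal)
Expression in decimal: (13 + 43) × 9 - 38
Parentheses first: 13 + 43 = 56
Multiply: 56 × 9 = 504
Subtract: 504 - 38 = 466
466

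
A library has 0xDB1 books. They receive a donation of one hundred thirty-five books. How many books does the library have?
Convert 0xDB1 (hexadecimal) → 13×256 + 11×16 + 1 = 3505 (decimal)
Convert one hundred thirty-five (English words) → 1×100 + 35 = 135 (decimal)
Compute 3505 + 135 = 3640
3640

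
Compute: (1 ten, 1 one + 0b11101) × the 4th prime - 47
Convert 1 ten, 1 one (place-value notation) → 1×10 + 1 = 11 (decimal)
Convert 0b11101 (binary) → 16 + 8 + 4 + 1 = 29 (decimal)
Convert the 4th prime (prime index) → 7 (decimal)
Expression in decimal: (11 + 29) × 7 - 47
Parentheses first: 11 + 29 = 40
Multiply: 40 × 7 = 280
Subtract: 280 - 47 = 233
233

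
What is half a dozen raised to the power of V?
Convert half a dozen (colloquial) → 6 (decimal)
Convert V (Roman numeral) → 5 (decimal)
Compute 6 ^ 5 = 7776
7776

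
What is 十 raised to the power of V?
Convert 十 (Chinese numeral) → 1×10 = 10 (decimal)
Convert V (Roman numeral) → 5 (decimal)
Compute 10 ^ 5 = 100000
100000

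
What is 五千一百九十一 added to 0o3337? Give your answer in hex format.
Convert 五千一百九十一 (Chinese numeral) → 5×1000 + 1×100 + 9×10 + 1 = 5191 (decimal)
Convert 0o3337 (octal) → 3×512 + 3×64 + 3×8 + 7 = 1759 (decimal)
Compute 5191 + 1759 = 6950
Convert 6950 (decimal) → 6950 = 1×4096 + 11×256 + 2×16 + 6 → 0x1B26 (hexadecimal)
0x1B26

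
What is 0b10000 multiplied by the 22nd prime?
Convert 0b10000 (binary) → 16 (decimal)
Convert the 22nd prime (prime index) → 79 (decimal)
Compute 16 × 79 = 1264
1264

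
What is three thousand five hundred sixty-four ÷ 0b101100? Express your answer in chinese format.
Convert three thousand five hundred sixty-four (English words) → 3×1000 + 5×100 + 64 = 3564 (decimal)
Convert 0b101100 (binary) → 32 + 8 + 4 = 44 (decimal)
Compute 3564 ÷ 44 = 81
Convert 81 (decimal) → 81 = 8×10 + 1 → 八十一 (Chinese numeral)
八十一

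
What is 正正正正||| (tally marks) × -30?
Convert 正正正正||| (tally marks) → 5 + 5 + 5 + 5 + 3 = 23 (decimal)
Compute 23 × -30 = -690
-690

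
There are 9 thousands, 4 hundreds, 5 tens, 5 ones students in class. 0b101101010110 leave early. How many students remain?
Convert 9 thousands, 4 hundreds, 5 tens, 5 ones (place-value notation) → 9×1000 + 4×100 + 5×10 + 5 = 9455 (decimal)
Convert 0b101101010110 (binary) → 2048 + 512 + 256 + 64 + 16 + 4 + 2 = 2902 (decimal)
Compute 9455 - 2902 = 6553
6553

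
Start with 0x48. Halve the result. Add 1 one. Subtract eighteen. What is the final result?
Convert 0x48 (hexadecimal) → 4×16 + 8 = 72 (decimal)
Start: 72
72 ÷ 2 = 36
Convert 1 one (place-value notation) → 1 (decimal)
36 + 1 = 37
Convert eighteen (English words) → 18 (decimal)
37 - 18 = 19
19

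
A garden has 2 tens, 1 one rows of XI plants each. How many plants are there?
Convert XI (Roman numeral) → 10 + 1 = 11 (decimal)
Convert 2 tens, 1 one (place-value notation) → 2×10 + 1 = 21 (decimal)
Compute 11 × 21 = 231
231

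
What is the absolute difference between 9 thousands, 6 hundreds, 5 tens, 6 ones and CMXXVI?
Convert 9 thousands, 6 hundreds, 5 tens, 6 ones (place-value notation) → 9×1000 + 6×100 + 5×10 + 6 = 9656 (decimal)
Convert CMXXVI (Roman numeral) → 900 + 10 + 10 + 5 + 1 = 926 (decimal)
Compute |9656 - 926| = 8730
8730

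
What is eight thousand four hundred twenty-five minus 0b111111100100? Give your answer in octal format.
Convert eight thousand four hundred twenty-five (English words) → 8×1000 + 4×100 + 25 = 8425 (decimal)
Convert 0b111111100100 (binary) → 2048 + 1024 + 512 + 256 + 128 + 64 + 32 + 4 = 4068 (decimal)
Compute 8425 - 4068 = 4357
Convert 4357 (decimal) → 4357 = 1×4096 + 4×64 + 5 → 0o10405 (octal)
0o10405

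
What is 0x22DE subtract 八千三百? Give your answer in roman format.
Convert 0x22DE (hexadecimal) → 2×4096 + 2×256 + 13×16 + 14 = 8926 (decimal)
Convert 八千三百 (Chinese numeral) → 8×1000 + 3×100 = 8300 (decimal)
Compute 8926 - 8300 = 626
Convert 626 (decimal) → 626 = 500 + 100 + 10 + 10 + 5 + 1 → DCXXVI (Roman numeral)
DCXXVI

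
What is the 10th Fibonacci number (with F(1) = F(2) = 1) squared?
The 10th Fibonacci number (with F(1) = F(2) = 1): 1, 1, 2, 3, 5, 8, 13, 21, 34, 55 → 55
Compute 55² = 55 × 55 = 3025
3025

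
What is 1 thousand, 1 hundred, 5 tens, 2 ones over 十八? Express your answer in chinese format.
Convert 1 thousand, 1 hundred, 5 tens, 2 ones (place-value notation) → 1×1000 + 1×100 + 5×10 + 2 = 1152 (decimal)
Convert 十八 (Chinese numeral) → 1×10 + 8 = 18 (decimal)
Compute 1152 ÷ 18 = 64
Convert 64 (decimal) → 64 = 6×10 + 4 → 六十四 (Chinese numeral)
六十四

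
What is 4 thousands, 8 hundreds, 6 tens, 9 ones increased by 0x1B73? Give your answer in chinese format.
Convert 4 thousands, 8 hundreds, 6 tens, 9 ones (place-value notation) → 4×1000 + 8×100 + 6×10 + 9 = 4869 (decimal)
Convert 0x1B73 (hexadecimal) → 1×4096 + 11×256 + 7×16 + 3 = 7027 (decimal)
Compute 4869 + 7027 = 11896
Convert 11896 (decimal) → 11896 = 1×10000 + 1×1000 + 8×100 + 9×10 + 6 → 一万一千八百九十六 (Chinese numeral)
一万一千八百九十六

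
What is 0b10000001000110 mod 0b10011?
Convert 0b10000001000110 (binary) → 8192 + 64 + 4 + 2 = 8262 (decimal)
Convert 0b10011 (binary) → 16 + 2 + 1 = 19 (decimal)
Compute 8262 mod 19 = 16
16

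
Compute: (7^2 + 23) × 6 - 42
Convert 7^2 (power) → 49 (decimal)
Expression in decimal: (49 + 23) × 6 - 42
Parentheses first: 49 + 23 = 72
Multiply: 72 × 6 = 432
Subtract: 432 - 42 = 390
390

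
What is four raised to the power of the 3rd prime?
Convert four (English words) → 4 (decimal)
Convert the 3rd prime (prime index) → 5 (decimal)
Compute 4 ^ 5 = 1024
1024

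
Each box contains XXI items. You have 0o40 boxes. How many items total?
Convert XXI (Roman numeral) → 10 + 10 + 1 = 21 (decimal)
Convert 0o40 (octal) → 4×8 = 32 (decimal)
Compute 21 × 32 = 672
672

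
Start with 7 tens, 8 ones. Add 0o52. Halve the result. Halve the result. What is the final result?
Convert 7 tens, 8 ones (place-value notation) → 7×10 + 8 = 78 (decimal)
Start: 78
Convert 0o52 (octal) → 5×8 + 2 = 42 (decimal)
78 + 42 = 120
120 ÷ 2 = 60
60 ÷ 2 = 30
30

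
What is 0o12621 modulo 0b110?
Convert 0o12621 (octal) → 1×4096 + 2×512 + 6×64 + 2×8 + 1 = 5521 (decimal)
Convert 0b110 (binary) → 4 + 2 = 6 (decimal)
Compute 5521 mod 6 = 1
1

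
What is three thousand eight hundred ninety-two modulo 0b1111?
Convert three thousand eight hundred ninety-two (English words) → 3×1000 + 8×100 + 92 = 3892 (decimal)
Convert 0b1111 (binary) → 8 + 4 + 2 + 1 = 15 (decimal)
Compute 3892 mod 15 = 7
7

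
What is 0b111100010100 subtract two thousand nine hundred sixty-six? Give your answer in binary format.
Convert 0b111100010100 (binary) → 2048 + 1024 + 512 + 256 + 16 + 4 = 3860 (decimal)
Convert two thousand nine hundred sixty-six (English words) → 2×1000 + 9×100 + 66 = 2966 (decimal)
Compute 3860 - 2966 = 894
Convert 894 (decimal) → 894 = 512 + 256 + 64 + 32 + 16 + 8 + 4 + 2 → 0b1101111110 (binary)
0b1101111110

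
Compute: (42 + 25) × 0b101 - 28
Convert 0b101 (binary) → 4 + 1 = 5 (decimal)
Expression in decimal: (42 + 25) × 5 - 28
Parentheses first: 42 + 25 = 67
Multiply: 67 × 5 = 335
Subtract: 335 - 28 = 307
307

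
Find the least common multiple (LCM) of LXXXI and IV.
Convert LXXXI (Roman numeral) → 50 + 10 + 10 + 10 + 1 = 81 (decimal)
Convert IV (Roman numeral) → 4 (decimal)
Compute lcm(81, 4) = 324
324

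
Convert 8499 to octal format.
Convert 8499 (decimal) → 8499 = 2×4096 + 4×64 + 6×8 + 3 → 0o20463 (octal)
0o20463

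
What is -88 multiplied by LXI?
Convert LXI (Roman numeral) → 50 + 10 + 1 = 61 (decimal)
Compute -88 × 61 = -5368
-5368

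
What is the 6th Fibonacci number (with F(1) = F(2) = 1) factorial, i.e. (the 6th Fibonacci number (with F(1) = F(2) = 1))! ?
Convert the 6th Fibonacci number (with F(1) = F(2) = 1) (Fibonacci index) → 1, 1, 2, 3, 5, 8 → 8 (decimal)
Compute 8! = 40320
40320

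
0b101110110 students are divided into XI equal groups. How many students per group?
Convert 0b101110110 (binary) → 256 + 64 + 32 + 16 + 4 + 2 = 374 (decimal)
Convert XI (Roman numeral) → 10 + 1 = 11 (decimal)
Compute 374 ÷ 11 = 34
34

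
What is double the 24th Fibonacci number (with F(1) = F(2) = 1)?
The 24th Fibonacci number (with F(1) = F(2) = 1) = 46368
Compute 46368 × 2 = 92736
92736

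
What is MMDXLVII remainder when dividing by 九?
Convert MMDXLVII (Roman numeral) → 1000 + 1000 + 500 + 40 + 5 + 1 + 1 = 2547 (decimal)
Convert 九 (Chinese numeral) → 9 (decimal)
Compute 2547 mod 9 = 0
0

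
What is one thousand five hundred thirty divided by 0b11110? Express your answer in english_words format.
Convert one thousand five hundred thirty (English words) → 1×1000 + 5×100 + 30 = 1530 (decimal)
Convert 0b11110 (binary) → 16 + 8 + 4 + 2 = 30 (decimal)
Compute 1530 ÷ 30 = 51
Convert 51 (decimal) → fifty-one (English words)
fifty-one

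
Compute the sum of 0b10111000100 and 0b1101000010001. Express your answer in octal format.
Convert 0b10111000100 (binary) → 1024 + 256 + 128 + 64 + 4 = 1476 (decimal)
Convert 0b1101000010001 (binary) → 4096 + 2048 + 512 + 16 + 1 = 6673 (decimal)
Compute 1476 + 6673 = 8149
Convert 8149 (decimal) → 8149 = 1×4096 + 7×512 + 7×64 + 2×8 + 5 → 0o17725 (octal)
0o17725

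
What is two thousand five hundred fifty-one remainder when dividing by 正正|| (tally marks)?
Convert two thousand five hundred fifty-one (English words) → 2×1000 + 5×100 + 51 = 2551 (decimal)
Convert 正正|| (tally marks) → 5 + 5 + 2 = 12 (decimal)
Compute 2551 mod 12 = 7
7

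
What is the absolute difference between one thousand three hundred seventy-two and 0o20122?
Convert one thousand three hundred seventy-two (English words) → 1×1000 + 3×100 + 72 = 1372 (decimal)
Convert 0o20122 (octal) → 2×4096 + 1×64 + 2×8 + 2 = 8274 (decimal)
Compute |1372 - 8274| = 6902
6902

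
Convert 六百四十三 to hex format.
Convert 六百四十三 (Chinese numeral) → 6×100 + 4×10 + 3 = 643 (decimal)
Convert 643 (decimal) → 643 = 2×256 + 8×16 + 3 → 0x283 (hexadecimal)
0x283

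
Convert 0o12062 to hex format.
Convert 0o12062 (octal) → 1×4096 + 2×512 + 6×8 + 2 = 5170 (decimal)
Convert 5170 (decimal) → 5170 = 1×4096 + 4×256 + 3×16 + 2 → 0x1432 (hexadecimal)
0x1432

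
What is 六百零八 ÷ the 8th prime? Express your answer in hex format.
Convert 六百零八 (Chinese numeral) → 6×100 + 8 = 608 (decimal)
Convert the 8th prime (prime index) → 19 (decimal)
Compute 608 ÷ 19 = 32
Convert 32 (decimal) → 32 = 2×16 → 0x20 (hexadecimal)
0x20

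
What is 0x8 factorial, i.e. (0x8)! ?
Convert 0x8 (hexadecimal) → 8 (decimal)
Compute 8! = 40320
40320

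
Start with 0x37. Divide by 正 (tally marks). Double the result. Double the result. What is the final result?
Convert 0x37 (hexadecimal) → 3×16 + 7 = 55 (decimal)
Start: 55
Convert 正 (tally marks) → 5 (decimal)
55 ÷ 5 = 11
11 × 2 = 22
22 × 2 = 44
44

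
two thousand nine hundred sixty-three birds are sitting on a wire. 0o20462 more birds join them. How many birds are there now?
Convert two thousand nine hundred sixty-three (English words) → 2×1000 + 9×100 + 63 = 2963 (decimal)
Convert 0o20462 (octal) → 2×4096 + 4×64 + 6×8 + 2 = 8498 (decimal)
Compute 2963 + 8498 = 11461
11461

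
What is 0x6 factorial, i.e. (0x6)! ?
Convert 0x6 (hexadecimal) → 6 (decimal)
Compute 6! = 720
720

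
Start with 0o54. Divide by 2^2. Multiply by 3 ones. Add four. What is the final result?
Convert 0o54 (octal) → 5×8 + 4 = 44 (decimal)
Start: 44
Convert 2^2 (power) → 4 (decimal)
44 ÷ 4 = 11
Convert 3 ones (place-value notation) → 3 (decimal)
11 × 3 = 33
Convert four (English words) → 4 (decimal)
33 + 4 = 37
37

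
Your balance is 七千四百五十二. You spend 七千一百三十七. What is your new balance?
Convert 七千四百五十二 (Chinese numeral) → 7×1000 + 4×100 + 5×10 + 2 = 7452 (decimal)
Convert 七千一百三十七 (Chinese numeral) → 7×1000 + 1×100 + 3×10 + 7 = 7137 (decimal)
Compute 7452 - 7137 = 315
315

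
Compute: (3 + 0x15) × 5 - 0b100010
Convert 0x15 (hexadecimal) → 1×16 + 5 = 21 (decimal)
Convert 0b100010 (binary) → 32 + 2 = 34 (decimal)
Expression in decimal: (3 + 21) × 5 - 34
Parentheses first: 3 + 21 = 24
Multiply: 24 × 5 = 120
Subtract: 120 - 34 = 86
86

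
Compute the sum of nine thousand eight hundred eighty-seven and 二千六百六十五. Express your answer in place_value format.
Convert nine thousand eight hundred eighty-seven (English words) → 9×1000 + 8×100 + 87 = 9887 (decimal)
Convert 二千六百六十五 (Chinese numeral) → 2×1000 + 6×100 + 6×10 + 5 = 2665 (decimal)
Compute 9887 + 2665 = 12552
Convert 12552 (decimal) → 12552 = 12×1000 + 5×100 + 5×10 + 2 → 12 thousands, 5 hundreds, 5 tens, 2 ones (place-value notation)
12 thousands, 5 hundreds, 5 tens, 2 ones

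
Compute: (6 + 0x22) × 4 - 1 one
Convert 0x22 (hexadecimal) → 2×16 + 2 = 34 (decimal)
Convert 1 one (place-value notation) → 1 (decimal)
Expression in decimal: (6 + 34) × 4 - 1
Parentheses first: 6 + 34 = 40
Multiply: 40 × 4 = 160
Subtract: 160 - 1 = 159
159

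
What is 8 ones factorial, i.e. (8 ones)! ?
Convert 8 ones (place-value notation) → 8 (decimal)
Compute 8! = 40320
40320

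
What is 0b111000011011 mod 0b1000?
Convert 0b111000011011 (binary) → 2048 + 1024 + 512 + 16 + 8 + 2 + 1 = 3611 (decimal)
Convert 0b1000 (binary) → 8 (decimal)
Compute 3611 mod 8 = 3
3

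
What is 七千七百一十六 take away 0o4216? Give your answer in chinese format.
Convert 七千七百一十六 (Chinese numeral) → 7×1000 + 7×100 + 1×10 + 6 = 7716 (decimal)
Convert 0o4216 (octal) → 4×512 + 2×64 + 1×8 + 6 = 2190 (decimal)
Compute 7716 - 2190 = 5526
Convert 5526 (decimal) → 5526 = 5×1000 + 5×100 + 2×10 + 6 → 五千五百二十六 (Chinese numeral)
五千五百二十六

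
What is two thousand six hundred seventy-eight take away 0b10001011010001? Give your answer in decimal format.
Convert two thousand six hundred seventy-eight (English words) → 2×1000 + 6×100 + 78 = 2678 (decimal)
Convert 0b10001011010001 (binary) → 8192 + 512 + 128 + 64 + 16 + 1 = 8913 (decimal)
Compute 2678 - 8913 = -6235
-6235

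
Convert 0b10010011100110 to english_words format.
Convert 0b10010011100110 (binary) → 8192 + 1024 + 128 + 64 + 32 + 4 + 2 = 9446 (decimal)
Convert 9446 (decimal) → 9446 = 9×1000 + 4×100 + 46 → nine thousand four hundred forty-six (English words)
nine thousand four hundred forty-six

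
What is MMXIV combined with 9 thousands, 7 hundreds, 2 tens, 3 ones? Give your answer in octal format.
Convert MMXIV (Roman numeral) → 1000 + 1000 + 10 + 4 = 2014 (decimal)
Convert 9 thousands, 7 hundreds, 2 tens, 3 ones (place-value notation) → 9×1000 + 7×100 + 2×10 + 3 = 9723 (decimal)
Compute 2014 + 9723 = 11737
Convert 11737 (decimal) → 11737 = 2×4096 + 6×512 + 7×64 + 3×8 + 1 → 0o26731 (octal)
0o26731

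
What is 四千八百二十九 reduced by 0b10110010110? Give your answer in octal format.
Convert 四千八百二十九 (Chinese numeral) → 4×1000 + 8×100 + 2×10 + 9 = 4829 (decimal)
Convert 0b10110010110 (binary) → 1024 + 256 + 128 + 16 + 4 + 2 = 1430 (decimal)
Compute 4829 - 1430 = 3399
Convert 3399 (decimal) → 3399 = 6×512 + 5×64 + 7 → 0o6507 (octal)
0o6507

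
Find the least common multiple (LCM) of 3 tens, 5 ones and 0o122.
Convert 3 tens, 5 ones (place-value notation) → 3×10 + 5 = 35 (decimal)
Convert 0o122 (octal) → 1×64 + 2×8 + 2 = 82 (decimal)
Compute lcm(35, 82) = 2870
2870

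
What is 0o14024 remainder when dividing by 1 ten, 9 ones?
Convert 0o14024 (octal) → 1×4096 + 4×512 + 2×8 + 4 = 6164 (decimal)
Convert 1 ten, 9 ones (place-value notation) → 1×10 + 9 = 19 (decimal)
Compute 6164 mod 19 = 8
8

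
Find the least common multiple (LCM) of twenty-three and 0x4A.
Convert twenty-three (English words) → 23 (decimal)
Convert 0x4A (hexadecimal) → 4×16 + 10 = 74 (decimal)
Compute lcm(23, 74) = 1702
1702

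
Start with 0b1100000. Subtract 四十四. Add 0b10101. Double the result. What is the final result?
Convert 0b1100000 (binary) → 64 + 32 = 96 (decimal)
Start: 96
Convert 四十四 (Chinese numeral) → 4×10 + 4 = 44 (decimal)
96 - 44 = 52
Convert 0b10101 (binary) → 16 + 4 + 1 = 21 (decimal)
52 + 21 = 73
73 × 2 = 146
146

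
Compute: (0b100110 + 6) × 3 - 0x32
Convert 0b100110 (binary) → 32 + 4 + 2 = 38 (decimal)
Convert 0x32 (hexadecimal) → 3×16 + 2 = 50 (decimal)
Expression in decimal: (38 + 6) × 3 - 50
Parentheses first: 38 + 6 = 44
Multiply: 44 × 3 = 132
Subtract: 132 - 50 = 82
82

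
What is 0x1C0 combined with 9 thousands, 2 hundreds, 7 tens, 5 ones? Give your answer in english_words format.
Convert 0x1C0 (hexadecimal) → 1×256 + 12×16 = 448 (decimal)
Convert 9 thousands, 2 hundreds, 7 tens, 5 ones (place-value notation) → 9×1000 + 2×100 + 7×10 + 5 = 9275 (decimal)
Compute 448 + 9275 = 9723
Convert 9723 (decimal) → 9723 = 9×1000 + 7×100 + 23 → nine thousand seven hundred twenty-three (English words)
nine thousand seven hundred twenty-three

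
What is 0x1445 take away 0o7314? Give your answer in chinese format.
Convert 0x1445 (hexadecimal) → 1×4096 + 4×256 + 4×16 + 5 = 5189 (decimal)
Convert 0o7314 (octal) → 7×512 + 3×64 + 1×8 + 4 = 3788 (decimal)
Compute 5189 - 3788 = 1401
Convert 1401 (decimal) → 1401 = 1×1000 + 4×100 + 1 → 一千四百零一 (Chinese numeral)
一千四百零一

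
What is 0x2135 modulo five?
Convert 0x2135 (hexadecimal) → 2×4096 + 1×256 + 3×16 + 5 = 8501 (decimal)
Convert five (English words) → 5 (decimal)
Compute 8501 mod 5 = 1
1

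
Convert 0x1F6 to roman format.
Convert 0x1F6 (hexadecimal) → 1×256 + 15×16 + 6 = 502 (decimal)
Convert 502 (decimal) → 502 = 500 + 1 + 1 → DII (Roman numeral)
DII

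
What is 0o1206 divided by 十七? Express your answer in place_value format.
Convert 0o1206 (octal) → 1×512 + 2×64 + 6 = 646 (decimal)
Convert 十七 (Chinese numeral) → 1×10 + 7 = 17 (decimal)
Compute 646 ÷ 17 = 38
Convert 38 (decimal) → 38 = 3×10 + 8 → 3 tens, 8 ones (place-value notation)
3 tens, 8 ones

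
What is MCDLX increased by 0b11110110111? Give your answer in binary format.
Convert MCDLX (Roman numeral) → 1000 + 400 + 50 + 10 = 1460 (decimal)
Convert 0b11110110111 (binary) → 1024 + 512 + 256 + 128 + 32 + 16 + 4 + 2 + 1 = 1975 (decimal)
Compute 1460 + 1975 = 3435
Convert 3435 (decimal) → 3435 = 2048 + 1024 + 256 + 64 + 32 + 8 + 2 + 1 → 0b110101101011 (binary)
0b110101101011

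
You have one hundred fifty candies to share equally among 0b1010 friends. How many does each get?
Convert one hundred fifty (English words) → 1×100 + 50 = 150 (decimal)
Convert 0b1010 (binary) → 8 + 2 = 10 (decimal)
Compute 150 ÷ 10 = 15
15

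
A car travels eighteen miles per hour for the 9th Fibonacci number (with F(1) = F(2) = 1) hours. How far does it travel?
Convert eighteen (English words) → 18 (decimal)
Convert the 9th Fibonacci number (with F(1) = F(2) = 1) (Fibonacci index) → 1, 1, 2, 3, 5, 8, 13, 21, 34 → 34 (decimal)
Compute 18 × 34 = 612
612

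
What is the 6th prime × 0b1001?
Convert the 6th prime (prime index) → 13 (decimal)
Convert 0b1001 (binary) → 8 + 1 = 9 (decimal)
Compute 13 × 9 = 117
117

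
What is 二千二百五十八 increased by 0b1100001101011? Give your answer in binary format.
Convert 二千二百五十八 (Chinese numeral) → 2×1000 + 2×100 + 5×10 + 8 = 2258 (decimal)
Convert 0b1100001101011 (binary) → 4096 + 2048 + 64 + 32 + 8 + 2 + 1 = 6251 (decimal)
Compute 2258 + 6251 = 8509
Convert 8509 (decimal) → 8509 = 8192 + 256 + 32 + 16 + 8 + 4 + 1 → 0b10000100111101 (binary)
0b10000100111101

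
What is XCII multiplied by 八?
Convert XCII (Roman numeral) → 90 + 1 + 1 = 92 (decimal)
Convert 八 (Chinese numeral) → 8 (decimal)
Compute 92 × 8 = 736
736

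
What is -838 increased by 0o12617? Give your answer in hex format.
Convert 0o12617 (octal) → 1×4096 + 2×512 + 6×64 + 1×8 + 7 = 5519 (decimal)
Compute -838 + 5519 = 4681
Convert 4681 (decimal) → 4681 = 1×4096 + 2×256 + 4×16 + 9 → 0x1249 (hexadecimal)
0x1249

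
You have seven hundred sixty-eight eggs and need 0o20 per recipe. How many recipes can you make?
Convert seven hundred sixty-eight (English words) → 7×100 + 68 = 768 (decimal)
Convert 0o20 (octal) → 2×8 = 16 (decimal)
Compute 768 ÷ 16 = 48
48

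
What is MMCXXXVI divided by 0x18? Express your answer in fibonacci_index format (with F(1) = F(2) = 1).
Convert MMCXXXVI (Roman numeral) → 1000 + 1000 + 100 + 10 + 10 + 10 + 5 + 1 = 2136 (decimal)
Convert 0x18 (hexadecimal) → 1×16 + 8 = 24 (decimal)
Compute 2136 ÷ 24 = 89
Convert 89 (decimal) → 1, 1, 2, 3, 5, 8, 13, 21, 34, 55, 89 → the 11th Fibonacci number (Fibonacci index)
the 11th Fibonacci number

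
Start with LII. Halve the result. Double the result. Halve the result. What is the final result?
Convert LII (Roman numeral) → 50 + 1 + 1 = 52 (decimal)
Start: 52
52 ÷ 2 = 26
26 × 2 = 52
52 ÷ 2 = 26
26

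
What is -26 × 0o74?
Convert 0o74 (octal) → 7×8 + 4 = 60 (decimal)
Compute -26 × 60 = -1560
-1560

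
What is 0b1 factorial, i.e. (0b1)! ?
Convert 0b1 (binary) → 1 (decimal)
Compute 1! = 1
1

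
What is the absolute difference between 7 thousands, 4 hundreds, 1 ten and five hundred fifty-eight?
Convert 7 thousands, 4 hundreds, 1 ten (place-value notation) → 7×1000 + 4×100 + 1×10 = 7410 (decimal)
Convert five hundred fifty-eight (English words) → 5×100 + 58 = 558 (decimal)
Compute |7410 - 558| = 6852
6852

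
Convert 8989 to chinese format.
Convert 8989 (decimal) → 8989 = 8×1000 + 9×100 + 8×10 + 9 → 八千九百八十九 (Chinese numeral)
八千九百八十九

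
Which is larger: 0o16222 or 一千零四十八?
Convert 0o16222 (octal) → 1×4096 + 6×512 + 2×64 + 2×8 + 2 = 7314 (decimal)
Convert 一千零四十八 (Chinese numeral) → 1×1000 + 4×10 + 8 = 1048 (decimal)
Compare 7314 vs 1048: larger = 7314
7314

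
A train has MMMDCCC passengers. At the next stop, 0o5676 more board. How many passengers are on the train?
Convert MMMDCCC (Roman numeral) → 1000 + 1000 + 1000 + 500 + 100 + 100 + 100 = 3800 (decimal)
Convert 0o5676 (octal) → 5×512 + 6×64 + 7×8 + 6 = 3006 (decimal)
Compute 3800 + 3006 = 6806
6806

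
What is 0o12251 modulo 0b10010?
Convert 0o12251 (octal) → 1×4096 + 2×512 + 2×64 + 5×8 + 1 = 5289 (decimal)
Convert 0b10010 (binary) → 16 + 2 = 18 (decimal)
Compute 5289 mod 18 = 15
15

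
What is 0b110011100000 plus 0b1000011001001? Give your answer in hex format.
Convert 0b110011100000 (binary) → 2048 + 1024 + 128 + 64 + 32 = 3296 (decimal)
Convert 0b1000011001001 (binary) → 4096 + 128 + 64 + 8 + 1 = 4297 (decimal)
Compute 3296 + 4297 = 7593
Convert 7593 (decimal) → 7593 = 1×4096 + 13×256 + 10×16 + 9 → 0x1DA9 (hexadecimal)
0x1DA9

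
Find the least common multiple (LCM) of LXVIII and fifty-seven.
Convert LXVIII (Roman numeral) → 50 + 10 + 5 + 1 + 1 + 1 = 68 (decimal)
Convert fifty-seven (English words) → 57 (decimal)
Compute lcm(68, 57) = 3876
3876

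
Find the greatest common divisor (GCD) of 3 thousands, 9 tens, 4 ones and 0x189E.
Convert 3 thousands, 9 tens, 4 ones (place-value notation) → 3×1000 + 9×10 + 4 = 3094 (decimal)
Convert 0x189E (hexadecimal) → 1×4096 + 8×256 + 9×16 + 14 = 6302 (decimal)
Compute gcd(3094, 6302) = 2
2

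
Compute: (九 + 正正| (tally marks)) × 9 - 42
Convert 九 (Chinese numeral) → 9 (decimal)
Convert 正正| (tally marks) → 5 + 5 + 1 = 11 (decimal)
Expression in decimal: (9 + 11) × 9 - 42
Parentheses first: 9 + 11 = 20
Multiply: 20 × 9 = 180
Subtract: 180 - 42 = 138
138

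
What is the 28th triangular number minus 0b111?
The 28th triangular number = 28×29/2 = 406
Convert 0b111 (binary) → 4 + 2 + 1 = 7 (decimal)
Compute 406 - 7 = 399
399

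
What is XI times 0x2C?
Convert XI (Roman numeral) → 10 + 1 = 11 (decimal)
Convert 0x2C (hexadecimal) → 2×16 + 12 = 44 (decimal)
Compute 11 × 44 = 484
484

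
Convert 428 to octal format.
Convert 428 (decimal) → 428 = 6×64 + 5×8 + 4 → 0o654 (octal)
0o654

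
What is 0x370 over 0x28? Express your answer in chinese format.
Convert 0x370 (hexadecimal) → 3×256 + 7×16 = 880 (decimal)
Convert 0x28 (hexadecimal) → 2×16 + 8 = 40 (decimal)
Compute 880 ÷ 40 = 22
Convert 22 (decimal) → 22 = 2×10 + 2 → 二十二 (Chinese numeral)
二十二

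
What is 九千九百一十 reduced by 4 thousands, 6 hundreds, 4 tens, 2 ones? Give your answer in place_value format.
Convert 九千九百一十 (Chinese numeral) → 9×1000 + 9×100 + 1×10 = 9910 (decimal)
Convert 4 thousands, 6 hundreds, 4 tens, 2 ones (place-value notation) → 4×1000 + 6×100 + 4×10 + 2 = 4642 (decimal)
Compute 9910 - 4642 = 5268
Convert 5268 (decimal) → 5268 = 5×1000 + 2×100 + 6×10 + 8 → 5 thousands, 2 hundreds, 6 tens, 8 ones (place-value notation)
5 thousands, 2 hundreds, 6 tens, 8 ones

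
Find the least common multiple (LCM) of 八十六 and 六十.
Convert 八十六 (Chinese numeral) → 8×10 + 6 = 86 (decimal)
Convert 六十 (Chinese numeral) → 6×10 = 60 (decimal)
Compute lcm(86, 60) = 2580
2580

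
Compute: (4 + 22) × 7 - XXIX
Convert XXIX (Roman numeral) → 10 + 10 + 9 = 29 (decimal)
Expression in decimal: (4 + 22) × 7 - 29
Parentheses first: 4 + 22 = 26
Multiply: 26 × 7 = 182
Subtract: 182 - 29 = 153
153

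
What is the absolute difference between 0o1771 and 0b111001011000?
Convert 0o1771 (octal) → 1×512 + 7×64 + 7×8 + 1 = 1017 (decimal)
Convert 0b111001011000 (binary) → 2048 + 1024 + 512 + 64 + 16 + 8 = 3672 (decimal)
Compute |1017 - 3672| = 2655
2655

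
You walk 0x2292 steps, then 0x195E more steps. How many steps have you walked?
Convert 0x2292 (hexadecimal) → 2×4096 + 2×256 + 9×16 + 2 = 8850 (decimal)
Convert 0x195E (hexadecimal) → 1×4096 + 9×256 + 5×16 + 14 = 6494 (decimal)
Compute 8850 + 6494 = 15344
15344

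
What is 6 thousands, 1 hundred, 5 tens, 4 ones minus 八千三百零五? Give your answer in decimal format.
Convert 6 thousands, 1 hundred, 5 tens, 4 ones (place-value notation) → 6×1000 + 1×100 + 5×10 + 4 = 6154 (decimal)
Convert 八千三百零五 (Chinese numeral) → 8×1000 + 3×100 + 5 = 8305 (decimal)
Compute 6154 - 8305 = -2151
-2151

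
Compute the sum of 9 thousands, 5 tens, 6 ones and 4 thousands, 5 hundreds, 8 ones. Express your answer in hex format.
Convert 9 thousands, 5 tens, 6 ones (place-value notation) → 9×1000 + 5×10 + 6 = 9056 (decimal)
Convert 4 thousands, 5 hundreds, 8 ones (place-value notation) → 4×1000 + 5×100 + 8 = 4508 (decimal)
Compute 9056 + 4508 = 13564
Convert 13564 (decimal) → 13564 = 3×4096 + 4×256 + 15×16 + 12 → 0x34FC (hexadecimal)
0x34FC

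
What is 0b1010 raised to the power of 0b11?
Convert 0b1010 (binary) → 8 + 2 = 10 (decimal)
Convert 0b11 (binary) → 2 + 1 = 3 (decimal)
Compute 10 ^ 3 = 1000
1000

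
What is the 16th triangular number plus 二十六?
The 16th triangular number = 16×17/2 = 136
Convert 二十六 (Chinese numeral) → 2×10 + 6 = 26 (decimal)
Compute 136 + 26 = 162
162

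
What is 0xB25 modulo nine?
Convert 0xB25 (hexadecimal) → 11×256 + 2×16 + 5 = 2853 (decimal)
Convert nine (English words) → 9 (decimal)
Compute 2853 mod 9 = 0
0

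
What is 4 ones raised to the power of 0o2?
Convert 4 ones (place-value notation) → 4 (decimal)
Convert 0o2 (octal) → 2 (decimal)
Compute 4 ^ 2 = 16
16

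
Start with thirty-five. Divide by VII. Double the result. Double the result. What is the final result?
Convert thirty-five (English words) → 35 (decimal)
Start: 35
Convert VII (Roman numeral) → 5 + 1 + 1 = 7 (decimal)
35 ÷ 7 = 5
5 × 2 = 10
10 × 2 = 20
20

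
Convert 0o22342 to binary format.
Convert 0o22342 (octal) → 2×4096 + 2×512 + 3×64 + 4×8 + 2 = 9442 (decimal)
Convert 9442 (decimal) → 9442 = 8192 + 1024 + 128 + 64 + 32 + 2 → 0b10010011100010 (binary)
0b10010011100010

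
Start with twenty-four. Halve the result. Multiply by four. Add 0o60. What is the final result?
Convert twenty-four (English words) → 24 (decimal)
Start: 24
24 ÷ 2 = 12
Convert four (English words) → 4 (decimal)
12 × 4 = 48
Convert 0o60 (octal) → 6×8 = 48 (decimal)
48 + 48 = 96
96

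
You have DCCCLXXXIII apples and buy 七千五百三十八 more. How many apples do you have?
Convert DCCCLXXXIII (Roman numeral) → 500 + 100 + 100 + 100 + 50 + 10 + 10 + 10 + 1 + 1 + 1 = 883 (decimal)
Convert 七千五百三十八 (Chinese numeral) → 7×1000 + 5×100 + 3×10 + 8 = 7538 (decimal)
Compute 883 + 7538 = 8421
8421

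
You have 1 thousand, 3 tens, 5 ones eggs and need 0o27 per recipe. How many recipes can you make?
Convert 1 thousand, 3 tens, 5 ones (place-value notation) → 1×1000 + 3×10 + 5 = 1035 (decimal)
Convert 0o27 (octal) → 2×8 + 7 = 23 (decimal)
Compute 1035 ÷ 23 = 45
45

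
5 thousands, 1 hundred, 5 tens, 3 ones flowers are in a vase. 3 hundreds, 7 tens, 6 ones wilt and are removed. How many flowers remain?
Convert 5 thousands, 1 hundred, 5 tens, 3 ones (place-value notation) → 5×1000 + 1×100 + 5×10 + 3 = 5153 (decimal)
Convert 3 hundreds, 7 tens, 6 ones (place-value notation) → 3×100 + 7×10 + 6 = 376 (decimal)
Compute 5153 - 376 = 4777
4777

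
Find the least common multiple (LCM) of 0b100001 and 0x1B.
Convert 0b100001 (binary) → 32 + 1 = 33 (decimal)
Convert 0x1B (hexadecimal) → 1×16 + 11 = 27 (decimal)
Compute lcm(33, 27) = 297
297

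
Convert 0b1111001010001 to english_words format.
Convert 0b1111001010001 (binary) → 4096 + 2048 + 1024 + 512 + 64 + 16 + 1 = 7761 (decimal)
Convert 7761 (decimal) → 7761 = 7×1000 + 7×100 + 61 → seven thousand seven hundred sixty-one (English words)
seven thousand seven hundred sixty-one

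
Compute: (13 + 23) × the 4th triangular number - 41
Convert the 4th triangular number (triangular index) → 4×5/2 = 10 (decimal)
Expression in decimal: (13 + 23) × 10 - 41
Parentheses first: 13 + 23 = 36
Multiply: 36 × 10 = 360
Subtract: 360 - 41 = 319
319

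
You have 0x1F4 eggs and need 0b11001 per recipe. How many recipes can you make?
Convert 0x1F4 (hexadecimal) → 1×256 + 15×16 + 4 = 500 (decimal)
Convert 0b11001 (binary) → 16 + 8 + 1 = 25 (decimal)
Compute 500 ÷ 25 = 20
20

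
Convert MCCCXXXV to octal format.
Convert MCCCXXXV (Roman numeral) → 1000 + 100 + 100 + 100 + 10 + 10 + 10 + 5 = 1335 (decimal)
Convert 1335 (decimal) → 1335 = 2×512 + 4×64 + 6×8 + 7 → 0o2467 (octal)
0o2467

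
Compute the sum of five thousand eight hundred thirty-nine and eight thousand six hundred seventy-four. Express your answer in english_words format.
Convert five thousand eight hundred thirty-nine (English words) → 5×1000 + 8×100 + 39 = 5839 (decimal)
Convert eight thousand six hundred seventy-four (English words) → 8×1000 + 6×100 + 74 = 8674 (decimal)
Compute 5839 + 8674 = 14513
Convert 14513 (decimal) → 14513 = 14×1000 + 5×100 + 13 → fourteen thousand five hundred thirteen (English words)
fourteen thousand five hundred thirteen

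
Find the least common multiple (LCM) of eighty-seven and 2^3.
Convert eighty-seven (English words) → 87 (decimal)
Convert 2^3 (power) → 8 (decimal)
Compute lcm(87, 8) = 696
696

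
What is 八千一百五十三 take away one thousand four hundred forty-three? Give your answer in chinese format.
Convert 八千一百五十三 (Chinese numeral) → 8×1000 + 1×100 + 5×10 + 3 = 8153 (decimal)
Convert one thousand four hundred forty-three (English words) → 1×1000 + 4×100 + 43 = 1443 (decimal)
Compute 8153 - 1443 = 6710
Convert 6710 (decimal) → 6710 = 6×1000 + 7×100 + 1×10 → 六千七百一十 (Chinese numeral)
六千七百一十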